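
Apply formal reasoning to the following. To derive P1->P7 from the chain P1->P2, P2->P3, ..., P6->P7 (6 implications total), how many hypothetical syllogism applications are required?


With 6 implications in a chain connecting 7 propositions:
P1->P2, P2->P3, ..., P6->P7
Steps needed = (number of implications) - 1 = 6 - 1 = 5

5


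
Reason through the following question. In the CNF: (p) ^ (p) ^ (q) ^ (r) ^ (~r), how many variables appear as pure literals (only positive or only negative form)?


Check each variable for pure literal status:
p: pure positive
q: pure positive
r: mixed (not pure)
Pure literal count = 2

2


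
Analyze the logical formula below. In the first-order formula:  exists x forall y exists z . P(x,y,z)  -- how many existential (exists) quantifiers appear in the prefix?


Quantifier prefix: exists x forall y exists z
Mark each quantifier type:
  E U E
Universal count = 1, Existential count = 2
Asked for existential (exists) quantifiers: 2

2


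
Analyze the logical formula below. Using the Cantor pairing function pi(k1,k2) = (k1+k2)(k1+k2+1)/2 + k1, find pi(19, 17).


k1 + k2 = 36
(k1+k2)(k1+k2+1)/2 = 36 * 37 / 2 = 666
pi = 666 + 19 = 685

685


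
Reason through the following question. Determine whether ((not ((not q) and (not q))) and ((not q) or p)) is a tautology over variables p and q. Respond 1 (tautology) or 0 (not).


Check all 4 assignments:
p=0, q=0: 0
p=0, q=1: 0
p=1, q=0: 0
p=1, q=1: 1
Satisfying count = 1/4.
Tautology iff count = 4: no.

0


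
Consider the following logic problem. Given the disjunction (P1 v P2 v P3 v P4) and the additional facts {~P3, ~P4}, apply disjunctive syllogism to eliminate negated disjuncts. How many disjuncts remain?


Original disjuncts (4): P1, P2, P3, P4
Negated (eliminate): ~P3, ~P4
Remaining disjuncts: P1, P2
Count = 4 - 2 = 2

2


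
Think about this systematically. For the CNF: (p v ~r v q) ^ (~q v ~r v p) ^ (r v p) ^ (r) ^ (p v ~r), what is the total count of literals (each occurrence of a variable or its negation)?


Counting literals in each clause:
Clause 1: 3 literal(s)
Clause 2: 3 literal(s)
Clause 3: 2 literal(s)
Clause 4: 1 literal(s)
Clause 5: 2 literal(s)
Total = 11

11


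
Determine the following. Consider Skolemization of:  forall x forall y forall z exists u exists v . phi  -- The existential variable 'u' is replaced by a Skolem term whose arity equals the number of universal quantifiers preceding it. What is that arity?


Quantifier prefix: forall x forall y forall z exists u exists v
'u' is existentially quantified at position 4.
Universal variables preceding it: x, y, z
Skolem function arity = 3

3


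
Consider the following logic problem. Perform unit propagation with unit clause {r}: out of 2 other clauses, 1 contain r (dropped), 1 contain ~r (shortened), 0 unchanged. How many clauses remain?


Satisfied (removed): 1
Shortened (remain): 1
Unchanged (remain): 0
Remaining = 1 + 0 = 1

1


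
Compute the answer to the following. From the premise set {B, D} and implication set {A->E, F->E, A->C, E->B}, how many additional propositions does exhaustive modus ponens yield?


Initial facts: {B, D}
Apply modus ponens to closure:
  (no implication fires)
Final known: {B, D}
New propositions: {(none)}
Count = 0

0


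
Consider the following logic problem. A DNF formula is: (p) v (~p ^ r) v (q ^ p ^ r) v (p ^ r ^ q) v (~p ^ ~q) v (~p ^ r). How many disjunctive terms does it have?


A DNF formula is a disjunction of terms (conjunctions).
Terms are separated by v.
Counting the disjuncts: 6 terms.

6


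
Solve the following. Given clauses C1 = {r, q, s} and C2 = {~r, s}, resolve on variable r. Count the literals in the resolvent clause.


Remove r from C1 and ~r from C2.
C1 remainder: {q, s}
C2 remainder: {s}
Union (resolvent): {q, s}
Resolvent has 2 literal(s).

2


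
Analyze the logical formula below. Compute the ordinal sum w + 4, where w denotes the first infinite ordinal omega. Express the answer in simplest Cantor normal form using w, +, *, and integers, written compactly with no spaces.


Compute w + 4.
Ordinal + is associative but NOT commutative; for finite n>0, n + w = w but w + n stays w+n.
w + 4 is already in normal form (a successor ordinal beyond w).
Result = w+4

w+4


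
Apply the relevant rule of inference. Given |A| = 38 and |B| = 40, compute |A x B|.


The Cartesian product A x B contains all ordered pairs (a, b).
|A x B| = |A| * |B| = 38 * 40 = 1520

1520


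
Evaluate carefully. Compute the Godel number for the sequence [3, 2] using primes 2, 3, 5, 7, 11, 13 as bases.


Encode each element as an exponent of the corresponding prime:
  2^3 = 8
  3^2 = 9
Product = 8 * 9 = 72

72


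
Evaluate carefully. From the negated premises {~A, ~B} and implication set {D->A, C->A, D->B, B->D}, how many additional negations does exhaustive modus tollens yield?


Initial negated facts: {~A, ~B}
Apply modus tollens to closure:
  ~A and D->A  =>  ~D
  ~A and C->A  =>  ~C
Final negated: {~A, ~B, ~C, ~D}
New negations: {~C, ~D}
Count = 2

2


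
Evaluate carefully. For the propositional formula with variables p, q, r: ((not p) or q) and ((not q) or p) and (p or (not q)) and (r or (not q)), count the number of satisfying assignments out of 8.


Evaluate all 8 assignments for p, q, r:
p=0, q=0, r=0: 1
p=0, q=0, r=1: 1
p=0, q=1, r=0: 0
p=0, q=1, r=1: 0
p=1, q=0, r=0: 0
p=1, q=0, r=1: 0
p=1, q=1, r=0: 0
p=1, q=1, r=1: 1
Satisfying count = 3

3


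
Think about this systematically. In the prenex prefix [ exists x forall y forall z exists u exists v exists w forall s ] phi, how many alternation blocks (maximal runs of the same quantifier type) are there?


Quantifier-type sequence: E A A E E E A  (A=forall, E=exists)
Group into maximal same-type runs:
  Ex1 | Ax2 | Ex3 | Ax1
Number of blocks = 4

4


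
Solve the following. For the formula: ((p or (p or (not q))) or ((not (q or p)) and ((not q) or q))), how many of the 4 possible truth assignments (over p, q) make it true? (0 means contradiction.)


Check all 4 assignments:
p=0, q=0: 1
p=0, q=1: 0
p=1, q=0: 1
p=1, q=1: 1
Count of True = 3

3


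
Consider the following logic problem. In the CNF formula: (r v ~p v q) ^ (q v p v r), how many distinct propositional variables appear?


Identify each variable that appears in the formula.
Variables found: p, q, r
Count = 3

3


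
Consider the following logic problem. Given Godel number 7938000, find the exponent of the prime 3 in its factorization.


Factorize 7938000 by dividing by 3 repeatedly.
Division steps: 3 divides 7938000 exactly 4 time(s).
Exponent of 3 = 4

4


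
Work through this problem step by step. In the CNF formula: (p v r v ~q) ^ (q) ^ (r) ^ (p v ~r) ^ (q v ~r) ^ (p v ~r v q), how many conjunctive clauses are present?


A CNF formula is a conjunction of clauses.
Clauses are separated by ^.
Counting the conjuncts: 6 clauses.

6


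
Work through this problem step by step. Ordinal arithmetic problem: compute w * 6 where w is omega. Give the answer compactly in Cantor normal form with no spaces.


Compute w * 6.
Ordinal * is associative and left-distributive over +, but NOT commutative; for finite n>1, n*w = w but w*n stays w*n.
w * 6 means 6 copies of w concatenated: w*6.
Result = w*6

w*6


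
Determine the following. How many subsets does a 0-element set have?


The power set of a set with n elements has 2^n elements.
|P(S)| = 2^0 = 1

1


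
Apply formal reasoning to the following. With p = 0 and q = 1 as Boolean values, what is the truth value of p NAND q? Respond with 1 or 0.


p = 0, q = 1
Operation: p NAND q
Evaluate: 0 NAND 1 = 1

1


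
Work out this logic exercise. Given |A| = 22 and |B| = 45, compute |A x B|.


The Cartesian product A x B contains all ordered pairs (a, b).
|A x B| = |A| * |B| = 22 * 45 = 990

990


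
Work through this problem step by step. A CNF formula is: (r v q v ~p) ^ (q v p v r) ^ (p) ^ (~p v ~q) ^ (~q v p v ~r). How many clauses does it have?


A CNF formula is a conjunction of clauses.
Clauses are separated by ^.
Counting the conjuncts: 5 clauses.

5


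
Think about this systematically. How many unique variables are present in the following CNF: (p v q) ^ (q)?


Identify each variable that appears in the formula.
Variables found: p, q
Count = 2

2


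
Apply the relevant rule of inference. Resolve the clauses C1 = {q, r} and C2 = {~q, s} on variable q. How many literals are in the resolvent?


Remove q from C1 and ~q from C2.
C1 remainder: {r}
C2 remainder: {s}
Union (resolvent): {r, s}
Resolvent has 2 literal(s).

2


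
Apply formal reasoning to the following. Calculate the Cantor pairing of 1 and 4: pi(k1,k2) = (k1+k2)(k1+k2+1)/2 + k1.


k1 + k2 = 5
(k1+k2)(k1+k2+1)/2 = 5 * 6 / 2 = 15
pi = 15 + 1 = 16

16


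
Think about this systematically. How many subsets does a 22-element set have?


The power set of a set with n elements has 2^n elements.
|P(S)| = 2^22 = 4194304

4194304


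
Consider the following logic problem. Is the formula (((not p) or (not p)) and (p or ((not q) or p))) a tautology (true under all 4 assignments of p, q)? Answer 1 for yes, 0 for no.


Check all 4 assignments:
p=0, q=0: 1
p=0, q=1: 0
p=1, q=0: 0
p=1, q=1: 0
Satisfying count = 1/4.
Tautology iff count = 4: no.

0


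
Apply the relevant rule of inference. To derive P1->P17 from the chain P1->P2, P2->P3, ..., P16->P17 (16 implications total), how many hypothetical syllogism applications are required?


With 16 implications in a chain connecting 17 propositions:
P1->P2, P2->P3, ..., P16->P17
Steps needed = (number of implications) - 1 = 16 - 1 = 15

15


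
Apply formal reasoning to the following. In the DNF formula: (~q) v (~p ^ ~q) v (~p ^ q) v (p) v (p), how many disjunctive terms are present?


A DNF formula is a disjunction of terms (conjunctions).
Terms are separated by v.
Counting the disjuncts: 5 terms.

5


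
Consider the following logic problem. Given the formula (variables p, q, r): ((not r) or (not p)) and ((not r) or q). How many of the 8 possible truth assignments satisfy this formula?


Evaluate all 8 assignments for p, q, r:
p=0, q=0, r=0: 1
p=0, q=0, r=1: 0
p=0, q=1, r=0: 1
p=0, q=1, r=1: 1
p=1, q=0, r=0: 1
p=1, q=0, r=1: 0
p=1, q=1, r=0: 1
p=1, q=1, r=1: 0
Satisfying count = 5

5


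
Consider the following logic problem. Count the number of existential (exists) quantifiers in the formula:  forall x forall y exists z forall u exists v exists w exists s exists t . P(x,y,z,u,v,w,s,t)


Quantifier prefix: forall x forall y exists z forall u exists v exists w exists s exists t
Mark each quantifier type:
  U U E U E E E E
Universal count = 3, Existential count = 5
Asked for existential (exists) quantifiers: 5

5


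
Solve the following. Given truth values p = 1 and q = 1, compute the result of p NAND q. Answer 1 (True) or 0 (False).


p = 1, q = 1
Operation: p NAND q
Evaluate: 1 NAND 1 = 0

0


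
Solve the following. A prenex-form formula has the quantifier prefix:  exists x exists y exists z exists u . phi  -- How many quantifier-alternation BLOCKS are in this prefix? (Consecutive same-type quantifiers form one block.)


Quantifier-type sequence: E E E E  (A=forall, E=exists)
Group into maximal same-type runs:
  Ex4
Number of blocks = 1

1


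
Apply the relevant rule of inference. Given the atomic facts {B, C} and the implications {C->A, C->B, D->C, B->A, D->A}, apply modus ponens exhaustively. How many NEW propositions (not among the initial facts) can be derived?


Initial facts: {B, C}
Apply modus ponens to closure:
  C and C->A  =>  A
Final known: {A, B, C}
New propositions: {A}
Count = 1

1


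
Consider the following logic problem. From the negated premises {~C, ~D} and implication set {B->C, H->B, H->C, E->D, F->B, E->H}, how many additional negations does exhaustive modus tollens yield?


Initial negated facts: {~C, ~D}
Apply modus tollens to closure:
  ~C and B->C  =>  ~B
  ~B and H->B  =>  ~H
  ~D and E->D  =>  ~E
  ~B and F->B  =>  ~F
Final negated: {~B, ~C, ~D, ~E, ~F, ~H}
New negations: {~B, ~E, ~F, ~H}
Count = 4

4


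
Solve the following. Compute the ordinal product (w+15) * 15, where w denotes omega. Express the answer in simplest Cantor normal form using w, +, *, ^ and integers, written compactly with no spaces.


Compute (w+15) * 15.
Ordinal * is associative and left-distributive over +, but NOT commutative; for finite n>1, n*w = w but w*n stays w*n.
(w+15) * 15 = (w+15) repeated 15 times. Each intermediate +15 is absorbed by the following w; only the last survives: w*15+15.
Result = w*15+15

w*15+15


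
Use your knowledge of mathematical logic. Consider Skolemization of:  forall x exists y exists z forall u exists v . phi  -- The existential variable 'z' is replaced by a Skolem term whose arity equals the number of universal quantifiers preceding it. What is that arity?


Quantifier prefix: forall x exists y exists z forall u exists v
'z' is existentially quantified at position 3.
Universal variables preceding it: x
Skolem function arity = 1

1


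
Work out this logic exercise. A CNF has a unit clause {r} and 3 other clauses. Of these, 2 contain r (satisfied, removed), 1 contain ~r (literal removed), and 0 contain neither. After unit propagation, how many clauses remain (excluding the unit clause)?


Satisfied (removed): 2
Shortened (remain): 1
Unchanged (remain): 0
Remaining = 1 + 0 = 1

1


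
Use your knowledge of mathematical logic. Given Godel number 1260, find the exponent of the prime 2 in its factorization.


Factorize 1260 by dividing by 2 repeatedly.
Division steps: 2 divides 1260 exactly 2 time(s).
Exponent of 2 = 2

2


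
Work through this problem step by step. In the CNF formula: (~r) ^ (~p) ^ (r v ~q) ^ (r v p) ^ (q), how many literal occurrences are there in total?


Counting literals in each clause:
Clause 1: 1 literal(s)
Clause 2: 1 literal(s)
Clause 3: 2 literal(s)
Clause 4: 2 literal(s)
Clause 5: 1 literal(s)
Total = 7

7


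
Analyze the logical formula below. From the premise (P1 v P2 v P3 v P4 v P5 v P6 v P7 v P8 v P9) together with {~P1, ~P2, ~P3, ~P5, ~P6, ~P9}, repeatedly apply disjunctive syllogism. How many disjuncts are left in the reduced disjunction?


Original disjuncts (9): P1, P2, P3, P4, P5, P6, P7, P8, P9
Negated (eliminate): ~P1, ~P2, ~P3, ~P5, ~P6, ~P9
Remaining disjuncts: P4, P7, P8
Count = 9 - 6 = 3

3


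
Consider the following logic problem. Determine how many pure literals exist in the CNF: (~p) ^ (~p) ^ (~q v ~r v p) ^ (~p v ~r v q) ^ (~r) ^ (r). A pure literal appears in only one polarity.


Check each variable for pure literal status:
p: mixed (not pure)
q: mixed (not pure)
r: mixed (not pure)
Pure literal count = 0

0


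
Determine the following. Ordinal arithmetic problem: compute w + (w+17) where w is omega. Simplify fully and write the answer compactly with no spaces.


Compute w + (w+17).
Ordinal + is associative but NOT commutative; for finite n>0, n + w = w but w + n stays w+n.
w + (w+17) = (w+w) + 17 = w*2+17.
Result = w*2+17

w*2+17


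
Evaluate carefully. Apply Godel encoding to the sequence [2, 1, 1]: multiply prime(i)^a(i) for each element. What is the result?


Encode each element as an exponent of the corresponding prime:
  2^2 = 4
  3^1 = 3
  5^1 = 5
Product = 4 * 3 * 5 = 60

60


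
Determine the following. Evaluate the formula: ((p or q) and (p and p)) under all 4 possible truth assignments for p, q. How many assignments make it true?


Check all 4 assignments:
p=0, q=0: 0
p=0, q=1: 0
p=1, q=0: 1
p=1, q=1: 1
Count of True = 2

2


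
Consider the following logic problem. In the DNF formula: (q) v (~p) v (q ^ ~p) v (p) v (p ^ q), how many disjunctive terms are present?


A DNF formula is a disjunction of terms (conjunctions).
Terms are separated by v.
Counting the disjuncts: 5 terms.

5


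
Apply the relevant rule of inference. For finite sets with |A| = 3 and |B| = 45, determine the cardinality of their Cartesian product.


The Cartesian product A x B contains all ordered pairs (a, b).
|A x B| = |A| * |B| = 3 * 45 = 135

135


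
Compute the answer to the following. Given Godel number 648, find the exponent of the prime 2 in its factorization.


Factorize 648 by dividing by 2 repeatedly.
Division steps: 2 divides 648 exactly 3 time(s).
Exponent of 2 = 3

3


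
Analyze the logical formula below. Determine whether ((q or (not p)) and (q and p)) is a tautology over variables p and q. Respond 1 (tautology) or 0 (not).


Check all 4 assignments:
p=0, q=0: 0
p=0, q=1: 0
p=1, q=0: 0
p=1, q=1: 1
Satisfying count = 1/4.
Tautology iff count = 4: no.

0


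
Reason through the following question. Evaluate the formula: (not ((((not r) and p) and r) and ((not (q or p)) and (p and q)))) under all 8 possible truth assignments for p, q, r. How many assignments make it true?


Check all 8 assignments:
p=0, q=0, r=0: 1
p=0, q=0, r=1: 1
p=0, q=1, r=0: 1
p=0, q=1, r=1: 1
p=1, q=0, r=0: 1
p=1, q=0, r=1: 1
p=1, q=1, r=0: 1
p=1, q=1, r=1: 1
Count of True = 8

8


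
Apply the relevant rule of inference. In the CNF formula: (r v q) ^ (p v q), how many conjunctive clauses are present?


A CNF formula is a conjunction of clauses.
Clauses are separated by ^.
Counting the conjuncts: 2 clauses.

2


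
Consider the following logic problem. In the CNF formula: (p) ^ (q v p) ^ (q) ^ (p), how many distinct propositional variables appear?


Identify each variable that appears in the formula.
Variables found: p, q
Count = 2

2


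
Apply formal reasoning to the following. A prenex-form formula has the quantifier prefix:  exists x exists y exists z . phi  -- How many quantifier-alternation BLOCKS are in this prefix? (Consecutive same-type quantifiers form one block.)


Quantifier-type sequence: E E E  (A=forall, E=exists)
Group into maximal same-type runs:
  Ex3
Number of blocks = 1

1


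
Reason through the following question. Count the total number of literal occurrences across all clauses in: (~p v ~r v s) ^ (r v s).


Counting literals in each clause:
Clause 1: 3 literal(s)
Clause 2: 2 literal(s)
Total = 5

5


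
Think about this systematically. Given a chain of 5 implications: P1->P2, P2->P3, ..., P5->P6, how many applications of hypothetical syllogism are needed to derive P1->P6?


With 5 implications in a chain connecting 6 propositions:
P1->P2, P2->P3, ..., P5->P6
Steps needed = (number of implications) - 1 = 5 - 1 = 4

4


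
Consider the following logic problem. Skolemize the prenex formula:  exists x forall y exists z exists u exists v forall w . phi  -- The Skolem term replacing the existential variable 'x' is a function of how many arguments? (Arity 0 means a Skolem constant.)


Quantifier prefix: exists x forall y exists z exists u exists v forall w
'x' is existentially quantified at position 1.
No universal quantifiers precede it.
Skolem function arity = 0 (a Skolem constant)

0


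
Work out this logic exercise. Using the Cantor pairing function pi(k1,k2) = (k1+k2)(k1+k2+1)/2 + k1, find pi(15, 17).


k1 + k2 = 32
(k1+k2)(k1+k2+1)/2 = 32 * 33 / 2 = 528
pi = 528 + 15 = 543

543


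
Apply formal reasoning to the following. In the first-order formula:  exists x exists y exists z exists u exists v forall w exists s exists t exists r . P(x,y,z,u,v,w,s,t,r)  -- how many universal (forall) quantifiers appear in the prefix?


Quantifier prefix: exists x exists y exists z exists u exists v forall w exists s exists t exists r
Mark each quantifier type:
  E E E E E U E E E
Universal count = 1, Existential count = 8
Asked for universal (forall) quantifiers: 1

1


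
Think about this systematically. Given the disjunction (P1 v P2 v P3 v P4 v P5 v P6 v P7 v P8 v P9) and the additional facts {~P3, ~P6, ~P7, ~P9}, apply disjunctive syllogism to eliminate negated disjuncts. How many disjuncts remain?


Original disjuncts (9): P1, P2, P3, P4, P5, P6, P7, P8, P9
Negated (eliminate): ~P3, ~P6, ~P7, ~P9
Remaining disjuncts: P1, P2, P4, P5, P8
Count = 9 - 4 = 5

5


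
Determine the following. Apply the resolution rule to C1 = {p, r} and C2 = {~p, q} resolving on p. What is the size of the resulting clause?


Remove p from C1 and ~p from C2.
C1 remainder: {r}
C2 remainder: {q}
Union (resolvent): {q, r}
Resolvent has 2 literal(s).

2


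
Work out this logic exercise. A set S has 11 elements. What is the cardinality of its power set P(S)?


The power set of a set with n elements has 2^n elements.
|P(S)| = 2^11 = 2048

2048


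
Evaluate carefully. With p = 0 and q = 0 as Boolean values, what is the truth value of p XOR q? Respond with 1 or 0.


p = 0, q = 0
Operation: p XOR q
Evaluate: 0 XOR 0 = 0

0


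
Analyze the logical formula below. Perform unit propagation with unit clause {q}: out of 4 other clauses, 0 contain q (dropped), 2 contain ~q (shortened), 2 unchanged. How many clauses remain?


Satisfied (removed): 0
Shortened (remain): 2
Unchanged (remain): 2
Remaining = 2 + 2 = 4

4


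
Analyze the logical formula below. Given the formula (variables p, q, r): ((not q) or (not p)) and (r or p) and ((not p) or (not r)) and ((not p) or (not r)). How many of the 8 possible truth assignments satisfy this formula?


Evaluate all 8 assignments for p, q, r:
p=0, q=0, r=0: 0
p=0, q=0, r=1: 1
p=0, q=1, r=0: 0
p=0, q=1, r=1: 1
p=1, q=0, r=0: 1
p=1, q=0, r=1: 0
p=1, q=1, r=0: 0
p=1, q=1, r=1: 0
Satisfying count = 3

3


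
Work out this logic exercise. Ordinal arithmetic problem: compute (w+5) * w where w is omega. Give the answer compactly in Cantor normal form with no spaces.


Compute (w+5) * w.
Ordinal * is associative and left-distributive over +, but NOT commutative; for finite n>1, n*w = w but w*n stays w*n.
(w+5) * w = sup{(w+5)*k : k<w} = sup{w*k+5} = w^2 (the +5 tail is absorbed in the limit).
Result = w^2

w^2


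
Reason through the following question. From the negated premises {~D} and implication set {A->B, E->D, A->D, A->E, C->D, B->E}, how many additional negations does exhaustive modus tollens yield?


Initial negated facts: {~D}
Apply modus tollens to closure:
  ~D and E->D  =>  ~E
  ~D and A->D  =>  ~A
  ~D and C->D  =>  ~C
  ~E and B->E  =>  ~B
Final negated: {~A, ~B, ~C, ~D, ~E}
New negations: {~A, ~B, ~C, ~E}
Count = 4

4


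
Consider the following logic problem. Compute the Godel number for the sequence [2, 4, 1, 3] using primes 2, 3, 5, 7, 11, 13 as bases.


Encode each element as an exponent of the corresponding prime:
  2^2 = 4
  3^4 = 81
  5^1 = 5
  7^3 = 343
Product = 4 * 81 * 5 * 343 = 555660

555660


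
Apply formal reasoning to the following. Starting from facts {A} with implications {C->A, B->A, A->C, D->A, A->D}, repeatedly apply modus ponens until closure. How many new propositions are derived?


Initial facts: {A}
Apply modus ponens to closure:
  A and A->C  =>  C
  A and A->D  =>  D
Final known: {A, C, D}
New propositions: {C, D}
Count = 2

2


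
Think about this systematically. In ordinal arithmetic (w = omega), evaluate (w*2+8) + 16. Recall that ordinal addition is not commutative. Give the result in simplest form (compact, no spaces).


Compute (w*2+8) + 16.
Ordinal + is associative but NOT commutative; for finite n>0, n + w = w but w + n stays w+n.
By associativity: (w*2+8) + 16 = w*2 + (8+16) = w*2+24.
Result = w*2+24

w*2+24


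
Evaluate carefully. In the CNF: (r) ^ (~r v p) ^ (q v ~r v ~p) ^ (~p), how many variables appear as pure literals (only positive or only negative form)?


Check each variable for pure literal status:
p: mixed (not pure)
q: pure positive
r: mixed (not pure)
Pure literal count = 1

1


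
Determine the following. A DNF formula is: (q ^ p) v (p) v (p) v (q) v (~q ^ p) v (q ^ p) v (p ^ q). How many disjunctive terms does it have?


A DNF formula is a disjunction of terms (conjunctions).
Terms are separated by v.
Counting the disjuncts: 7 terms.

7


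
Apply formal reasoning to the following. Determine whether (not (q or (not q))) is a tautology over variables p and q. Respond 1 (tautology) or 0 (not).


Check all 4 assignments:
p=0, q=0: 0
p=0, q=1: 0
p=1, q=0: 0
p=1, q=1: 0
Satisfying count = 0/4.
Tautology iff count = 4: no.

0


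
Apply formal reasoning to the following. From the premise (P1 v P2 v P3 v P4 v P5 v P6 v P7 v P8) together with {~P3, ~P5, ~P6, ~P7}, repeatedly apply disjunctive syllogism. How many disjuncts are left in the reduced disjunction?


Original disjuncts (8): P1, P2, P3, P4, P5, P6, P7, P8
Negated (eliminate): ~P3, ~P5, ~P6, ~P7
Remaining disjuncts: P1, P2, P4, P8
Count = 8 - 4 = 4

4


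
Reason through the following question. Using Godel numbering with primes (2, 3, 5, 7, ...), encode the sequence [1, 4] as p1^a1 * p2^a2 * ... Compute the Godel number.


Encode each element as an exponent of the corresponding prime:
  2^1 = 2
  3^4 = 81
Product = 2 * 81 = 162

162


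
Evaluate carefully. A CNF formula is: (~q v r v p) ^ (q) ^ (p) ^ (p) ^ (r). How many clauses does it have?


A CNF formula is a conjunction of clauses.
Clauses are separated by ^.
Counting the conjuncts: 5 clauses.

5


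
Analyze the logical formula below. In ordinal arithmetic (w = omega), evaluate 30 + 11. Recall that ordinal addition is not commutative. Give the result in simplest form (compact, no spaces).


Compute 30 + 11.
Ordinal + is associative but NOT commutative; for finite n>0, n + w = w but w + n stays w+n.
Both operands finite; ordinal + agrees with natural +: 30 + 11 = 41.
Result = 41

41


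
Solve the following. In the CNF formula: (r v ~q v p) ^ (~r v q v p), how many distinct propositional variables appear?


Identify each variable that appears in the formula.
Variables found: p, q, r
Count = 3

3


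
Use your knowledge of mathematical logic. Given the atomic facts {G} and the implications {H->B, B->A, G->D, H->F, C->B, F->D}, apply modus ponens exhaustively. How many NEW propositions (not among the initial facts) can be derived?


Initial facts: {G}
Apply modus ponens to closure:
  G and G->D  =>  D
Final known: {D, G}
New propositions: {D}
Count = 1

1


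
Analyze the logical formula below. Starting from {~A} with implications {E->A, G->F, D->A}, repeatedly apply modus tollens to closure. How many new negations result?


Initial negated facts: {~A}
Apply modus tollens to closure:
  ~A and E->A  =>  ~E
  ~A and D->A  =>  ~D
Final negated: {~A, ~D, ~E}
New negations: {~D, ~E}
Count = 2

2


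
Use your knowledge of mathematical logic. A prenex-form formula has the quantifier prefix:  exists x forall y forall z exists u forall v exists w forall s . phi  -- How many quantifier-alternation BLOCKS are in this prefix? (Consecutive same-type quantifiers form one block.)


Quantifier-type sequence: E A A E A E A  (A=forall, E=exists)
Group into maximal same-type runs:
  Ex1 | Ax2 | Ex1 | Ax1 | Ex1 | Ax1
Number of blocks = 6

6


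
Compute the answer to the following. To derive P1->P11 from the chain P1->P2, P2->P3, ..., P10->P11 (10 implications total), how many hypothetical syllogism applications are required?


With 10 implications in a chain connecting 11 propositions:
P1->P2, P2->P3, ..., P10->P11
Steps needed = (number of implications) - 1 = 10 - 1 = 9

9


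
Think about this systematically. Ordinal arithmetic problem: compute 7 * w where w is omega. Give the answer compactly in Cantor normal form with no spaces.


Compute 7 * w.
Ordinal * is associative and left-distributive over +, but NOT commutative; for finite n>1, n*w = w but w*n stays w*n.
For finite n>0, n * w = sup{n*k : k<w} = w. So 7 * w = w.
Result = w

w


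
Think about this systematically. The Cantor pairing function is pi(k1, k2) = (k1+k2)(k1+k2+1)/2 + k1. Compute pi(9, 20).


k1 + k2 = 29
(k1+k2)(k1+k2+1)/2 = 29 * 30 / 2 = 435
pi = 435 + 9 = 444

444


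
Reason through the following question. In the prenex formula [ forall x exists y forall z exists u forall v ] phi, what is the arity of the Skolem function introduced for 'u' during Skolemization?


Quantifier prefix: forall x exists y forall z exists u forall v
'u' is existentially quantified at position 4.
Universal variables preceding it: x, z
Skolem function arity = 2

2


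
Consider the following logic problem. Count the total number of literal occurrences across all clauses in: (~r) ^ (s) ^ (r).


Counting literals in each clause:
Clause 1: 1 literal(s)
Clause 2: 1 literal(s)
Clause 3: 1 literal(s)
Total = 3

3


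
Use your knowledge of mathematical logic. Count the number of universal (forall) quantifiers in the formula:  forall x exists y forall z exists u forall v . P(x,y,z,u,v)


Quantifier prefix: forall x exists y forall z exists u forall v
Mark each quantifier type:
  U E U E U
Universal count = 3, Existential count = 2
Asked for universal (forall) quantifiers: 3

3


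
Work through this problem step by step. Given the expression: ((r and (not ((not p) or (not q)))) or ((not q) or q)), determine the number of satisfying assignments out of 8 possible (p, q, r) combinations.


Check all 8 assignments:
p=0, q=0, r=0: 1
p=0, q=0, r=1: 1
p=0, q=1, r=0: 1
p=0, q=1, r=1: 1
p=1, q=0, r=0: 1
p=1, q=0, r=1: 1
p=1, q=1, r=0: 1
p=1, q=1, r=1: 1
Count of True = 8

8


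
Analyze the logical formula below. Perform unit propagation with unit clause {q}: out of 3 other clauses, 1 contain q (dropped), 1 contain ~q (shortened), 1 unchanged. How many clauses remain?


Satisfied (removed): 1
Shortened (remain): 1
Unchanged (remain): 1
Remaining = 1 + 1 = 2

2


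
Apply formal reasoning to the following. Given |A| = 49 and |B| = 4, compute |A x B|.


The Cartesian product A x B contains all ordered pairs (a, b).
|A x B| = |A| * |B| = 49 * 4 = 196

196


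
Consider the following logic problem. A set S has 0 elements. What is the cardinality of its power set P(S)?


The power set of a set with n elements has 2^n elements.
|P(S)| = 2^0 = 1

1


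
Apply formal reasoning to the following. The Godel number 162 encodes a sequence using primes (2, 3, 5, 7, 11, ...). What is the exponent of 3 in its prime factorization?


Factorize 162 by dividing by 3 repeatedly.
Division steps: 3 divides 162 exactly 4 time(s).
Exponent of 3 = 4

4


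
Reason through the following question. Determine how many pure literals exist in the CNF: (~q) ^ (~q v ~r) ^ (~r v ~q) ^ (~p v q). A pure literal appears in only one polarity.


Check each variable for pure literal status:
p: pure negative
q: mixed (not pure)
r: pure negative
Pure literal count = 2

2


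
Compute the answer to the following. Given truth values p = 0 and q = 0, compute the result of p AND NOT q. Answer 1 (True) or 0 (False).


p = 0, q = 0
Operation: p AND NOT q
Evaluate: 0 AND NOT 0 = 0

0


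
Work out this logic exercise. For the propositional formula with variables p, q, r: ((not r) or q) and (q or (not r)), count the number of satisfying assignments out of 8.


Evaluate all 8 assignments for p, q, r:
p=0, q=0, r=0: 1
p=0, q=0, r=1: 0
p=0, q=1, r=0: 1
p=0, q=1, r=1: 1
p=1, q=0, r=0: 1
p=1, q=0, r=1: 0
p=1, q=1, r=0: 1
p=1, q=1, r=1: 1
Satisfying count = 6

6


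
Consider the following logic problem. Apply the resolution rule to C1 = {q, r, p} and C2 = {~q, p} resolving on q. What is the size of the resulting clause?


Remove q from C1 and ~q from C2.
C1 remainder: {r, p}
C2 remainder: {p}
Union (resolvent): {p, r}
Resolvent has 2 literal(s).

2


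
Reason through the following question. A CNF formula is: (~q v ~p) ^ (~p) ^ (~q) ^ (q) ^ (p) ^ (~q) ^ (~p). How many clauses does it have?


A CNF formula is a conjunction of clauses.
Clauses are separated by ^.
Counting the conjuncts: 7 clauses.

7


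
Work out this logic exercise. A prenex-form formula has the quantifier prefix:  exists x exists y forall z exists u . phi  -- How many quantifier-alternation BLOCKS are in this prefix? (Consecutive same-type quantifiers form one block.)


Quantifier-type sequence: E E A E  (A=forall, E=exists)
Group into maximal same-type runs:
  Ex2 | Ax1 | Ex1
Number of blocks = 3

3


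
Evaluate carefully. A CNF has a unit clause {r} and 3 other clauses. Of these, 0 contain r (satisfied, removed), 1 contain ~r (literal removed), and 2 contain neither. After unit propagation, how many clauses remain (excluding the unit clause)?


Satisfied (removed): 0
Shortened (remain): 1
Unchanged (remain): 2
Remaining = 1 + 2 = 3

3


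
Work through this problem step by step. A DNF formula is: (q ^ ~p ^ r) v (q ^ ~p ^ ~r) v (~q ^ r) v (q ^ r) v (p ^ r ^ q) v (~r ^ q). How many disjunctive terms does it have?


A DNF formula is a disjunction of terms (conjunctions).
Terms are separated by v.
Counting the disjuncts: 6 terms.

6


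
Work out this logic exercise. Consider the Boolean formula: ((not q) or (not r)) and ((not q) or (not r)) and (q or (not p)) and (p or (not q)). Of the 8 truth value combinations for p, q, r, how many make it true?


Evaluate all 8 assignments for p, q, r:
p=0, q=0, r=0: 1
p=0, q=0, r=1: 1
p=0, q=1, r=0: 0
p=0, q=1, r=1: 0
p=1, q=0, r=0: 0
p=1, q=0, r=1: 0
p=1, q=1, r=0: 1
p=1, q=1, r=1: 0
Satisfying count = 3

3


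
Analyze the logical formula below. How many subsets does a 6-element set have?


The power set of a set with n elements has 2^n elements.
|P(S)| = 2^6 = 64

64


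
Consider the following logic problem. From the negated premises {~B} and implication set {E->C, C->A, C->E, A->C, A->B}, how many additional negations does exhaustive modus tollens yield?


Initial negated facts: {~B}
Apply modus tollens to closure:
  ~B and A->B  =>  ~A
  ~A and C->A  =>  ~C
  ~C and E->C  =>  ~E
Final negated: {~A, ~B, ~C, ~E}
New negations: {~A, ~C, ~E}
Count = 3

3


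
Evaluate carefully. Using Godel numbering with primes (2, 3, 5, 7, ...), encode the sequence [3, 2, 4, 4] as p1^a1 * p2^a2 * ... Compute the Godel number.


Encode each element as an exponent of the corresponding prime:
  2^3 = 8
  3^2 = 9
  5^4 = 625
  7^4 = 2401
Product = 8 * 9 * 625 * 2401 = 108045000

108045000


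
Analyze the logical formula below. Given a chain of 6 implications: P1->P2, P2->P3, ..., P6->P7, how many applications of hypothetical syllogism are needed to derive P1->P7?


With 6 implications in a chain connecting 7 propositions:
P1->P2, P2->P3, ..., P6->P7
Steps needed = (number of implications) - 1 = 6 - 1 = 5

5


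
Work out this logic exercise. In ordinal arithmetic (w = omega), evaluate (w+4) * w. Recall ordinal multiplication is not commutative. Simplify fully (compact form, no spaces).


Compute (w+4) * w.
Ordinal * is associative and left-distributive over +, but NOT commutative; for finite n>1, n*w = w but w*n stays w*n.
(w+4) * w = sup{(w+4)*k : k<w} = sup{w*k+4} = w^2 (the +4 tail is absorbed in the limit).
Result = w^2

w^2


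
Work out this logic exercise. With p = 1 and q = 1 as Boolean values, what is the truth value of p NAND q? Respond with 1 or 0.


p = 1, q = 1
Operation: p NAND q
Evaluate: 1 NAND 1 = 0

0


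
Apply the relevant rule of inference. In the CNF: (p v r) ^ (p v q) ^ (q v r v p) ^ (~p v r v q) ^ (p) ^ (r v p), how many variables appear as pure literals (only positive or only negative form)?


Check each variable for pure literal status:
p: mixed (not pure)
q: pure positive
r: pure positive
Pure literal count = 2

2


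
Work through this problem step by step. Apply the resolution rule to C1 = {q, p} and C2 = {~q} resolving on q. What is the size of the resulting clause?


Remove q from C1 and ~q from C2.
C1 remainder: {p}
C2 remainder: {}
Union (resolvent): {p}
Resolvent has 1 literal(s).

1


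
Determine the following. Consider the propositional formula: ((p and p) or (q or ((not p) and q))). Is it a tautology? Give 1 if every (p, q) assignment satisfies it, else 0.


Check all 4 assignments:
p=0, q=0: 0
p=0, q=1: 1
p=1, q=0: 1
p=1, q=1: 1
Satisfying count = 3/4.
Tautology iff count = 4: no.

0


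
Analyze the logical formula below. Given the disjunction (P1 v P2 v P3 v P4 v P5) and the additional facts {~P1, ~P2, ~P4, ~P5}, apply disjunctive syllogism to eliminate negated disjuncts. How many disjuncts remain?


Original disjuncts (5): P1, P2, P3, P4, P5
Negated (eliminate): ~P1, ~P2, ~P4, ~P5
Remaining disjuncts: P3
Count = 5 - 4 = 1

1


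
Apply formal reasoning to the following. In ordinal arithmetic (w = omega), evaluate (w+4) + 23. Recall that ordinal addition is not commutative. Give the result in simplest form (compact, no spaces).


Compute (w+4) + 23.
Ordinal + is associative but NOT commutative; for finite n>0, n + w = w but w + n stays w+n.
By associativity: (w+4) + 23 = w + (4+23) = w+27.
Result = w+27

w+27


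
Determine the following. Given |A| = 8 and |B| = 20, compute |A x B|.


The Cartesian product A x B contains all ordered pairs (a, b).
|A x B| = |A| * |B| = 8 * 20 = 160

160


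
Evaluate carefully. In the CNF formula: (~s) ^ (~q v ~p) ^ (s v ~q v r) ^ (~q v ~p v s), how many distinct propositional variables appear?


Identify each variable that appears in the formula.
Variables found: p, q, r, s
Count = 4

4


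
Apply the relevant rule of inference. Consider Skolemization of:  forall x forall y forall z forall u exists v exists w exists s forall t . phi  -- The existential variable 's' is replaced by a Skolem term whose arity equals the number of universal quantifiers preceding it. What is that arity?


Quantifier prefix: forall x forall y forall z forall u exists v exists w exists s forall t
's' is existentially quantified at position 7.
Universal variables preceding it: x, y, z, u
Skolem function arity = 4

4


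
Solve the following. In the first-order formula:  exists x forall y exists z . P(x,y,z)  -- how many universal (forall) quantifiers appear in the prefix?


Quantifier prefix: exists x forall y exists z
Mark each quantifier type:
  E U E
Universal count = 1, Existential count = 2
Asked for universal (forall) quantifiers: 1

1


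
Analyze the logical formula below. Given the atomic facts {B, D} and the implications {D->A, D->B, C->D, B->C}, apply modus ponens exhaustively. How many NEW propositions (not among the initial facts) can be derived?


Initial facts: {B, D}
Apply modus ponens to closure:
  D and D->A  =>  A
  B and B->C  =>  C
Final known: {A, B, C, D}
New propositions: {A, C}
Count = 2

2


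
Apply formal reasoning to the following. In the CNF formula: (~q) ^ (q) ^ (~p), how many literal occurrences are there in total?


Counting literals in each clause:
Clause 1: 1 literal(s)
Clause 2: 1 literal(s)
Clause 3: 1 literal(s)
Total = 3

3


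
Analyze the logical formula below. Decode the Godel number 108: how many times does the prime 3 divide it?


Factorize 108 by dividing by 3 repeatedly.
Division steps: 3 divides 108 exactly 3 time(s).
Exponent of 3 = 3

3


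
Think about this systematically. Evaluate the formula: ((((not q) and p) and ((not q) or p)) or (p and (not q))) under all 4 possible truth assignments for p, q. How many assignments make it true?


Check all 4 assignments:
p=0, q=0: 0
p=0, q=1: 0
p=1, q=0: 1
p=1, q=1: 0
Count of True = 1

1


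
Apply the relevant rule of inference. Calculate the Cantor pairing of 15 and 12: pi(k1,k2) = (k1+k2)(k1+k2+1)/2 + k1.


k1 + k2 = 27
(k1+k2)(k1+k2+1)/2 = 27 * 28 / 2 = 378
pi = 378 + 15 = 393

393


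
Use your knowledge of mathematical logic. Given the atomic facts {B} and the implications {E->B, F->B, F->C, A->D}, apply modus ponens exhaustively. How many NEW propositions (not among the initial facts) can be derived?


Initial facts: {B}
Apply modus ponens to closure:
  (no implication fires)
Final known: {B}
New propositions: {(none)}
Count = 0

0


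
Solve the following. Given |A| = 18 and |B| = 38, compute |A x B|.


The Cartesian product A x B contains all ordered pairs (a, b).
|A x B| = |A| * |B| = 18 * 38 = 684

684
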